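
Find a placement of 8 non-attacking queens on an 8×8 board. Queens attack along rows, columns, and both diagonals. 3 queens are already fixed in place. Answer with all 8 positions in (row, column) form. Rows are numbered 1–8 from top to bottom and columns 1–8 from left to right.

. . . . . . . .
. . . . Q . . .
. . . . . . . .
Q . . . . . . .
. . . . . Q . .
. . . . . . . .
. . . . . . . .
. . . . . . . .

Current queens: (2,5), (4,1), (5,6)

Row 1: attacked by (2,5)→{4,5,6}; (4,1)→{1,4}; (5,6)→{2,6}. Safe: 3, 7, 8. Place at column 7.
Row 3: attacked by (1,7)→{5,7}; (2,5)→{4,5,6}; (4,1)→{1,2}; (5,6)→{4,6,8}. Safe: 3. Place at column 3.
Row 6: attacked by (1,7)→{2,7}; (2,5)→{1,5}; (3,3)→{3,6}; (4,1)→{1,3}; (5,6)→{5,6,7}. Safe: 4, 8. Place at column 8.
Row 7: attacked by (1,7)→{1,7}; (2,5)→{5}; (3,3)→{3,7}; (4,1)→{1,4}; (5,6)→{4,6,8}; (6,8)→{7,8}. Safe: 2. Place at column 2.
Row 8: attacked by (1,7)→{7}; (2,5)→{5}; (3,3)→{3,8}; (4,1)→{1,5}; (5,6)→{3,6}; (6,8)→{6,8}; (7,2)→{1,2,3}. Safe: 4. Place at column 4.
Columns [7, 5, 3, 1, 6, 8, 2, 4], r−c [-6, -3, 0, 3, -1, -2, 5, 4], r+c [8, 7, 6, 5, 11, 14, 9, 12] are all distinct, so no two queens attack.

(1,7) (2,5) (3,3) (4,1) (5,6) (6,8) (7,2) (8,4)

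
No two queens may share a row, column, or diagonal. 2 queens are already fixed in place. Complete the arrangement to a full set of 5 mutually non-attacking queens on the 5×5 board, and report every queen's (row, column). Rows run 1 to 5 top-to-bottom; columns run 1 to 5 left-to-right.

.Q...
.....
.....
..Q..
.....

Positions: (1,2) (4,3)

Row 2: attacked by (1,2)→{1,2,3}; (4,3)→{1,3,5}. Safe: 4. Place at column 4.
Row 3: attacked by (1,2)→{2,4}; (2,4)→{3,4,5}; (4,3)→{2,3,4}. Safe: 1. Place at column 1.
Row 5: attacked by (1,2)→{2}; (2,4)→{1,4}; (3,1)→{1,3}; (4,3)→{2,3,4}. Safe: 5. Place at column 5.
Columns [2, 4, 1, 3, 5], r−c [-1, -2, 2, 1, 0], r+c [3, 6, 4, 7, 10] are all distinct, so no two queens attack.

(1,2) (2,4) (3,1) (4,3) (5,5)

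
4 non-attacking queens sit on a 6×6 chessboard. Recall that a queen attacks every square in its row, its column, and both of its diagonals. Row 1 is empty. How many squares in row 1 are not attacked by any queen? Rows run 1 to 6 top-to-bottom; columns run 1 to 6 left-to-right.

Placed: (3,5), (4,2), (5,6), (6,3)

(3,5) attacks row 1 at column 5 and diagonals 3.
(4,2) attacks row 1 at column 2 and diagonals 5.
(5,6) attacks row 1 at column 6 and diagonals 2.
(6,3) attacks row 1 at column 3.
Attacked columns: {2, 3, 5, 6}. Safe: {1, 4}.

2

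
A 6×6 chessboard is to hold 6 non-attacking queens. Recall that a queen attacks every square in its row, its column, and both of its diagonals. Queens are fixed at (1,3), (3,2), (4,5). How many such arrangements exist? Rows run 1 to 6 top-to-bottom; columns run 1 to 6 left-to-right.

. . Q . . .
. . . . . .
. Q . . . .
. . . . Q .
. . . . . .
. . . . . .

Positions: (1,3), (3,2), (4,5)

1

Branch on row 2: col 6 → 1.
Sum: 1 = 1.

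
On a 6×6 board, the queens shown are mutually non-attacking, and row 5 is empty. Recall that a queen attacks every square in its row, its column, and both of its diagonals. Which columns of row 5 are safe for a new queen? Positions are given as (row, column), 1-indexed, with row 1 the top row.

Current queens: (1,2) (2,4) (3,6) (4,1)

(1,2) attacks row 5 at column 2 and diagonals 6.
(2,4) attacks row 5 at column 4 and diagonals 1.
(3,6) attacks row 5 at column 6 and diagonals 4.
(4,1) attacks row 5 at column 1 and diagonals 2.
Attacked columns: {1, 2, 4, 6}. Safe: {3, 5}.

columns 3, 5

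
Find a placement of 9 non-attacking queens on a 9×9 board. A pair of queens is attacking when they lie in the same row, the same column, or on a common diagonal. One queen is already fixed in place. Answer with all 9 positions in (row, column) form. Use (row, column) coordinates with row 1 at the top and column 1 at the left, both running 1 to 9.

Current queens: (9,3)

Row 1: attacked by (9,3)→{3}. Safe: 1, 2, 4, 5, 6, 7, 8, 9. Place at column 7.
Row 2: attacked by (1,7)→{6,7,8}; (9,3)→{3}. Safe: 1, 2, 4, 5, 9. Place at column 9.
Row 3: attacked by (1,7)→{5,7,9}; (2,9)→{8,9}; (9,3)→{3,9}. Safe: 1, 2, 4, 6. Place at column 4.
Row 4: attacked by (1,7)→{4,7}; (2,9)→{7,9}; (3,4)→{3,4,5}; (9,3)→{3,8}. Safe: 1, 2, 6. Place at column 2.
Row 5: attacked by (1,7)→{3,7}; (2,9)→{6,9}; (3,4)→{2,4,6}; (4,2)→{1,2,3}; (9,3)→{3,7}. Safe: 5, 8. Place at column 5.
Row 6: attacked by (1,7)→{2,7}; (2,9)→{5,9}; (3,4)→{1,4,7}; (4,2)→{2,4}; (5,5)→{4,5,6}; (9,3)→{3,6}. Safe: 8. Place at column 8.
Row 7: attacked by (1,7)→{1,7}; (2,9)→{4,9}; (3,4)→{4,8}; (4,2)→{2,5}; (5,5)→{3,5,7}; (6,8)→{7,8,9}; (9,3)→{1,3,5}. Safe: 6. Place at column 6.
Row 8: attacked by (1,7)→{7}; (2,9)→{3,9}; (3,4)→{4,9}; (4,2)→{2,6}; (5,5)→{2,5,8}; (6,8)→{6,8}; (7,6)→{5,6,7}; (9,3)→{2,3,4}. Safe: 1. Place at column 1.
Columns [7, 9, 4, 2, 5, 8, 6, 1, 3], r−c [-6, -7, -1, 2, 0, -2, 1, 7, 6], r+c [8, 11, 7, 6, 10, 14, 13, 9, 12] are all distinct, so no two queens attack.

(1,7) (2,9) (3,4) (4,2) (5,5) (6,8) (7,6) (8,1) (9,3)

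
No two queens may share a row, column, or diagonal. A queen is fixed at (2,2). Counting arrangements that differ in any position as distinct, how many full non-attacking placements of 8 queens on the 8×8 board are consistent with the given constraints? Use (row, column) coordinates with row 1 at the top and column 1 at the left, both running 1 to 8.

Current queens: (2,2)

Branch on row 1: col 4 → 6; col 5 → 4; col 6 → 2; col 7 → 2; col 8 → 2.
Sum: 6 + 4 + 2 + 2 + 2 = 16.

16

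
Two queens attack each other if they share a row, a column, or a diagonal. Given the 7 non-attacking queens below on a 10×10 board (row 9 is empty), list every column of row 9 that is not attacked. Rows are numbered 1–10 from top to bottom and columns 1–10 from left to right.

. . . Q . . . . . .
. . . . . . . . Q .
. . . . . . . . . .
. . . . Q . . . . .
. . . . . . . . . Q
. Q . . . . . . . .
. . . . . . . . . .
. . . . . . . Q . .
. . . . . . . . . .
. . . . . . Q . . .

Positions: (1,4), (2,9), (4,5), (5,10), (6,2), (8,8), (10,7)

columns 1, 3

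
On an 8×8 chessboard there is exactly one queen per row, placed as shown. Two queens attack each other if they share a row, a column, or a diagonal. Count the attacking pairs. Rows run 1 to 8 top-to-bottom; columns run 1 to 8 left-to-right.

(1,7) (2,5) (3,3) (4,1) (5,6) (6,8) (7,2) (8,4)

All columns are distinct and no two queens satisfy |Δrow| = |Δcol|, so no pair attacks.

0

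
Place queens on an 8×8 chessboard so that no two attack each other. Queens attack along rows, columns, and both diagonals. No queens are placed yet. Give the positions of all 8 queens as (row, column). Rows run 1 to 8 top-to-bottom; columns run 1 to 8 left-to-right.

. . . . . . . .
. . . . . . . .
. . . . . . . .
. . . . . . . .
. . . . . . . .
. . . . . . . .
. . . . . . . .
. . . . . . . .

Row 1: Safe: 1, 2, 3, 4, 5, 6, 7, 8. Place at column 1.
Row 2: attacked by (1,1)→{1,2}. Safe: 3, 4, 5, 6, 7, 8. Place at column 5.
Row 3: attacked by (1,1)→{1,3}; (2,5)→{4,5,6}. Safe: 2, 7, 8. Place at column 8.
Row 4: attacked by (1,1)→{1,4}; (2,5)→{3,5,7}; (3,8)→{7,8}. Safe: 2, 6. Place at column 6.
Row 5: attacked by (1,1)→{1,5}; (2,5)→{2,5,8}; (3,8)→{6,8}; (4,6)→{5,6,7}. Safe: 3, 4. Place at column 3.
Row 6: attacked by (1,1)→{1,6}; (2,5)→{1,5}; (3,8)→{5,8}; (4,6)→{4,6,8}; (5,3)→{2,3,4}. Safe: 7. Place at column 7.
Row 7: attacked by (1,1)→{1,7}; (2,5)→{5}; (3,8)→{4,8}; (4,6)→{3,6}; (5,3)→{1,3,5}; (6,7)→{6,7,8}. Safe: 2. Place at column 2.
Row 8: attacked by (1,1)→{1,8}; (2,5)→{5}; (3,8)→{3,8}; (4,6)→{2,6}; (5,3)→{3,6}; (6,7)→{5,7}; (7,2)→{1,2,3}. Safe: 4. Place at column 4.
Columns [1, 5, 8, 6, 3, 7, 2, 4], r−c [0, -3, -5, -2, 2, -1, 5, 4], r+c [2, 7, 11, 10, 8, 13, 9, 12] are all distinct, so no two queens attack.

(1,1) (2,5) (3,8) (4,6) (5,3) (6,7) (7,2) (8,4)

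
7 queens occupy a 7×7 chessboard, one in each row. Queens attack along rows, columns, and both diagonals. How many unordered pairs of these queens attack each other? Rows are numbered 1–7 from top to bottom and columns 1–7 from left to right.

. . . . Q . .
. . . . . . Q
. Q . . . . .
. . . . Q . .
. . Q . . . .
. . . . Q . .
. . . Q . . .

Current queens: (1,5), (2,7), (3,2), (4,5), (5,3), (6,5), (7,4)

6

Same column: (1,5)–(4,5) (column 5); (1,5)–(6,5) (column 5); (4,5)–(6,5) (column 5).
Same diagonal: (2,7)–(4,5) (|2−4| = |7−5| = 2); (3,2)–(6,5) (|3−6| = |2−5| = 3); (6,5)–(7,4) (|6−7| = |5−4| = 1).
Total attacking pairs: 6.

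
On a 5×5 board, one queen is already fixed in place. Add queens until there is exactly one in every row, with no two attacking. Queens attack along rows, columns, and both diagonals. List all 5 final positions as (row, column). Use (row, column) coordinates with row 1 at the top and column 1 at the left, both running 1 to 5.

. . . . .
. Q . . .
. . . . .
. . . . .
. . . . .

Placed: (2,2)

Row 1: attacked by (2,2)→{1,2,3}. Safe: 4, 5. Place at column 4.
Row 3: attacked by (1,4)→{2,4}; (2,2)→{1,2,3}. Safe: 5. Place at column 5.
Row 4: attacked by (1,4)→{1,4}; (2,2)→{2,4}; (3,5)→{4,5}. Safe: 3. Place at column 3.
Row 5: attacked by (1,4)→{4}; (2,2)→{2,5}; (3,5)→{3,5}; (4,3)→{2,3,4}. Safe: 1. Place at column 1.
Columns [4, 2, 5, 3, 1], r−c [-3, 0, -2, 1, 4], r+c [5, 4, 8, 7, 6] are all distinct, so no two queens attack.

(1,4) (2,2) (3,5) (4,3) (5,1)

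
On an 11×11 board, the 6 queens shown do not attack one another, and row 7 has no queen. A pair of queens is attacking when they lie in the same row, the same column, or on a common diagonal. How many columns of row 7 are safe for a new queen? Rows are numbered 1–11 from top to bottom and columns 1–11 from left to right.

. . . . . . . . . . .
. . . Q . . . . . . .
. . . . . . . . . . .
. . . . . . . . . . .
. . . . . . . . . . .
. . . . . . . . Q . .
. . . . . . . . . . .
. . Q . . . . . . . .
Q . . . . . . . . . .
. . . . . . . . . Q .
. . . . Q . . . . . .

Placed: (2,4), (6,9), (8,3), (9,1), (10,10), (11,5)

(2,4) attacks row 7 at column 4 and diagonals 9.
(6,9) attacks row 7 at column 9 and diagonals 8, 10.
(8,3) attacks row 7 at column 3 and diagonals 2, 4.
(9,1) attacks row 7 at column 1 and diagonals 3.
(10,10) attacks row 7 at column 10 and diagonals 7.
(11,5) attacks row 7 at column 5 and diagonals 1, 9.
Attacked columns: {1, 2, 3, 4, 5, 7, 8, 9, 10}. Safe: {6, 11}.

2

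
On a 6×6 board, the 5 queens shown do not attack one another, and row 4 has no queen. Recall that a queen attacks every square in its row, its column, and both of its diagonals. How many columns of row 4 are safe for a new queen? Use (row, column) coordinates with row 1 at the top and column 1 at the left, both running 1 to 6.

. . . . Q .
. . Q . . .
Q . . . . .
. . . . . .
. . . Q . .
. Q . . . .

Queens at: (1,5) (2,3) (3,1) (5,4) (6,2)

1

(1,5) attacks row 4 at column 5 and diagonals 2.
(2,3) attacks row 4 at column 3 and diagonals 1, 5.
(3,1) attacks row 4 at column 1 and diagonals 2.
(5,4) attacks row 4 at column 4 and diagonals 3, 5.
(6,2) attacks row 4 at column 2 and diagonals 4.
Attacked columns: {1, 2, 3, 4, 5}. Safe: {6}.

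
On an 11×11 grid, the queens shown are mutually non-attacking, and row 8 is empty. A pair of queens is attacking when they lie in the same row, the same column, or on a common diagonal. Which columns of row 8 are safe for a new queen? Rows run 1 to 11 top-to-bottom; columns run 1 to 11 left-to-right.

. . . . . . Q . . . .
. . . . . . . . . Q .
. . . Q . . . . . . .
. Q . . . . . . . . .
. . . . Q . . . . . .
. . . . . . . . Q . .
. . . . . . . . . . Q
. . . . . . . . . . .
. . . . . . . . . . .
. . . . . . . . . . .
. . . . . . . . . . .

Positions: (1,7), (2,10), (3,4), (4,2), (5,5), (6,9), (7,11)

(1,7) attacks row 8 at column 7.
(2,10) attacks row 8 at column 10 and diagonals 4.
(3,4) attacks row 8 at column 4 and diagonals 9.
(4,2) attacks row 8 at column 2 and diagonals 6.
(5,5) attacks row 8 at column 5 and diagonals 2, 8.
(6,9) attacks row 8 at column 9 and diagonals 7, 11.
(7,11) attacks row 8 at column 11 and diagonals 10.
Attacked columns: {2, 4, 5, 6, 7, 8, 9, 10, 11}. Safe: {1, 3}.

columns 1, 3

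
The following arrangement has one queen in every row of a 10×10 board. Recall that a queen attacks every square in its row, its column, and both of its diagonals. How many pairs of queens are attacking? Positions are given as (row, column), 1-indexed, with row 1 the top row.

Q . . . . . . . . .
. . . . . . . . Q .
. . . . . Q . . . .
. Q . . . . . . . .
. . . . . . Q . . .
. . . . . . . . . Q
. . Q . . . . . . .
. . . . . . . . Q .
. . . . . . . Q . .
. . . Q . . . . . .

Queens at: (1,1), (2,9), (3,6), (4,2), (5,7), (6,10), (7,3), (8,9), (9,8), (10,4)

2

Same column: (2,9)–(8,9) (column 9).
Same diagonal: (8,9)–(9,8) (|8−9| = |9−8| = 1).
Total attacking pairs: 2.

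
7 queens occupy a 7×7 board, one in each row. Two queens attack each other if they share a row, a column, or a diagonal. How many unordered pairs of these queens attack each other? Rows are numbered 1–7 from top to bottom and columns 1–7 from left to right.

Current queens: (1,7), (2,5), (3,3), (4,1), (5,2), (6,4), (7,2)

3

Same column: (5,2)–(7,2) (column 2).
Same diagonal: (2,5)–(5,2) (|2−5| = |5−2| = 3); (4,1)–(5,2) (|4−5| = |1−2| = 1).
Total attacking pairs: 3.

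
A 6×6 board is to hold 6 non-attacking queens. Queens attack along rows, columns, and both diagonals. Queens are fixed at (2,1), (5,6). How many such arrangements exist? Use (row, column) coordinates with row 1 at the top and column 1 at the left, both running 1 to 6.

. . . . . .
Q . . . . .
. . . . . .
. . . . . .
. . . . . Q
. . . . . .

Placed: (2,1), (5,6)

1

Branch on row 1: col 3 → 0; col 4 → 1; col 5 → 0.
Sum: 0 + 1 + 0 = 1.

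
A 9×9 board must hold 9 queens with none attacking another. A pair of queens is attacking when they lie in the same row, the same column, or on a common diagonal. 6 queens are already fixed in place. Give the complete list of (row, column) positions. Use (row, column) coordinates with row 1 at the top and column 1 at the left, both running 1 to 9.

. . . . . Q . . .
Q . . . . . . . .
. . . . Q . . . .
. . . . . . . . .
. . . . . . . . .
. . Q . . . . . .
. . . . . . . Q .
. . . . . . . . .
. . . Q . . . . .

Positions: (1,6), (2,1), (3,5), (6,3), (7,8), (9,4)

Row 4: attacked by (1,6)→{3,6,9}; (2,1)→{1,3}; (3,5)→{4,5,6}; (6,3)→{1,3,5}; (7,8)→{5,8}; (9,4)→{4,9}. Safe: 2, 7. Place at column 7.
Row 5: attacked by (1,6)→{2,6}; (2,1)→{1,4}; (3,5)→{3,5,7}; (4,7)→{6,7,8}; (6,3)→{2,3,4}; (7,8)→{6,8}; (9,4)→{4,8}. Safe: 9. Place at column 9.
Row 8: attacked by (1,6)→{6}; (2,1)→{1,7}; (3,5)→{5}; (4,7)→{3,7}; (5,9)→{6,9}; (6,3)→{1,3,5}; (7,8)→{7,8,9}; (9,4)→{3,4,5}. Safe: 2. Place at column 2.
Columns [6, 1, 5, 7, 9, 3, 8, 2, 4], r−c [-5, 1, -2, -3, -4, 3, -1, 6, 5], r+c [7, 3, 8, 11, 14, 9, 15, 10, 13] are all distinct, so no two queens attack.

(1,6) (2,1) (3,5) (4,7) (5,9) (6,3) (7,8) (8,2) (9,4)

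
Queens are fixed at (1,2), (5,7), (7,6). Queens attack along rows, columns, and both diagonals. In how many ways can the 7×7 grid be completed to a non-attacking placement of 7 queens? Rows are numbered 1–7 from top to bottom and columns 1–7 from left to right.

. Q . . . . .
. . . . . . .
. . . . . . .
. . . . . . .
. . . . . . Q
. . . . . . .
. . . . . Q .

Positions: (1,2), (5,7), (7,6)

Branch on row 2: col 5 → 2.
Sum: 2 = 2.

2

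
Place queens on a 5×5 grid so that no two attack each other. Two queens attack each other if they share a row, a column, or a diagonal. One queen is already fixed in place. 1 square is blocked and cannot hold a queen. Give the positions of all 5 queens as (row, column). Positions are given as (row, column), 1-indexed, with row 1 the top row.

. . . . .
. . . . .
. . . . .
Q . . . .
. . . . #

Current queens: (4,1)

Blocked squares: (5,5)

(1,2) (2,5) (3,3) (4,1) (5,4)

Row 1: attacked by (4,1)→{1,4}. Safe: 2, 3, 5. Place at column 2.
Row 2: attacked by (1,2)→{1,2,3}; (4,1)→{1,3}. Safe: 4, 5. Place at column 5.
Row 3: attacked by (1,2)→{2,4}; (2,5)→{4,5}; (4,1)→{1,2}. Safe: 3. Place at column 3.
Row 5: attacked by (1,2)→{2}; (2,5)→{2,5}; (3,3)→{1,3,5}; (4,1)→{1,2}. Blocked: 5. Safe: 4. Place at column 4.
Columns [2, 5, 3, 1, 4], r−c [-1, -3, 0, 3, 1], r+c [3, 7, 6, 5, 9] are all distinct, so no two queens attack.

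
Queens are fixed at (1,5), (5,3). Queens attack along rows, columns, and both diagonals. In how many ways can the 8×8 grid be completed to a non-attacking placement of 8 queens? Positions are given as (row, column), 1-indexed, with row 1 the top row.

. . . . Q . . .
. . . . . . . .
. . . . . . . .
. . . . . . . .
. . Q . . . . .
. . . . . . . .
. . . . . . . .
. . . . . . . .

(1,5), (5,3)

6

Branch on row 2: col 1 → 1; col 2 → 1; col 7 → 3; col 8 → 1.
Sum: 1 + 1 + 3 + 1 = 6.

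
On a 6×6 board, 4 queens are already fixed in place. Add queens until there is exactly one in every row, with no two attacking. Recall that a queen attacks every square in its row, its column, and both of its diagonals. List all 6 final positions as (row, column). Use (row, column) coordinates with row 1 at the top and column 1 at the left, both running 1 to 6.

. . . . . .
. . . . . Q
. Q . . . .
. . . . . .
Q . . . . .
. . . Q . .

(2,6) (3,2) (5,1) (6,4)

Row 1: attacked by (2,6)→{5,6}; (3,2)→{2,4}; (5,1)→{1,5}; (6,4)→{4}. Safe: 3. Place at column 3.
Row 4: attacked by (1,3)→{3,6}; (2,6)→{4,6}; (3,2)→{1,2,3}; (5,1)→{1,2}; (6,4)→{2,4,6}. Safe: 5. Place at column 5.
Columns [3, 6, 2, 5, 1, 4], r−c [-2, -4, 1, -1, 4, 2], r+c [4, 8, 5, 9, 6, 10] are all distinct, so no two queens attack.

(1,3) (2,6) (3,2) (4,5) (5,1) (6,4)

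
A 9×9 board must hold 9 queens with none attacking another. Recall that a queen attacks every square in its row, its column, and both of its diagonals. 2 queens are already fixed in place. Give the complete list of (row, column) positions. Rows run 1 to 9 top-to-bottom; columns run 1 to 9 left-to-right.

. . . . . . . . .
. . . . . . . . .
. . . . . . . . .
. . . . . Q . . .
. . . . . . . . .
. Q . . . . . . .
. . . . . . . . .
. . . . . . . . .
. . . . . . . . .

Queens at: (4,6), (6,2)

(1,8) (2,5) (3,1) (4,6) (5,9) (6,2) (7,4) (8,7) (9,3)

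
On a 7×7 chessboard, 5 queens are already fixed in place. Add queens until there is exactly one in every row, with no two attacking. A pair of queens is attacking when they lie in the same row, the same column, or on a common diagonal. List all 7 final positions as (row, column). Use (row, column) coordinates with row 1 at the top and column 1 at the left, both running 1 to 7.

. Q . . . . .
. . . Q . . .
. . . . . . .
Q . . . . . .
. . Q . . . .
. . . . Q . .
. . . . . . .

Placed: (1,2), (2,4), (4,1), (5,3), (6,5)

Row 3: attacked by (1,2)→{2,4}; (2,4)→{3,4,5}; (4,1)→{1,2}; (5,3)→{1,3,5}; (6,5)→{2,5}. Safe: 6, 7. Place at column 6.
Row 7: attacked by (1,2)→{2}; (2,4)→{4}; (3,6)→{2,6}; (4,1)→{1,4}; (5,3)→{1,3,5}; (6,5)→{4,5,6}. Safe: 7. Place at column 7.
Columns [2, 4, 6, 1, 3, 5, 7], r−c [-1, -2, -3, 3, 2, 1, 0], r+c [3, 6, 9, 5, 8, 11, 14] are all distinct, so no two queens attack.

(1,2) (2,4) (3,6) (4,1) (5,3) (6,5) (7,7)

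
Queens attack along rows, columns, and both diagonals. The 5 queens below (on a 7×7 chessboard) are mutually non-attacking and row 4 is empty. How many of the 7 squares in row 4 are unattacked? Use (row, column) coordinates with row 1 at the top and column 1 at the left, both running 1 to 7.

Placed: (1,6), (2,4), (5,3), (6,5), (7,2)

1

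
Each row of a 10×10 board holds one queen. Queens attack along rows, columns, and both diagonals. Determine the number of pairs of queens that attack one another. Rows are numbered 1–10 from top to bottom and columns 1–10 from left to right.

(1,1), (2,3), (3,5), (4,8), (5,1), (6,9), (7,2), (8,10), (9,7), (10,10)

Same column: (1,1)–(5,1) (column 1); (8,10)–(10,10) (column 10).
Same diagonal: (1,1)–(10,10) (|1−10| = |1−10| = 9); (3,5)–(8,10) (|3−8| = |5−10| = 5).
Total attacking pairs: 4.

4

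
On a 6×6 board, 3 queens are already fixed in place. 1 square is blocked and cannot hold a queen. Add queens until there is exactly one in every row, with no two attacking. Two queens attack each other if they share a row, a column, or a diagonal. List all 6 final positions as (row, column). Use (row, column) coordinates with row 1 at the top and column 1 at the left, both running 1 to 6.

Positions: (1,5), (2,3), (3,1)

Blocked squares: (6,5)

Row 4: attacked by (1,5)→{2,5}; (2,3)→{1,3,5}; (3,1)→{1,2}. Safe: 4, 6. Place at column 6.
Row 5: attacked by (1,5)→{1,5}; (2,3)→{3,6}; (3,1)→{1,3}; (4,6)→{5,6}. Safe: 2, 4. Place at column 4.
Row 6: attacked by (1,5)→{5}; (2,3)→{3}; (3,1)→{1,4}; (4,6)→{4,6}; (5,4)→{3,4,5}. Blocked: 5. Safe: 2. Place at column 2.
Columns [5, 3, 1, 6, 4, 2], r−c [-4, -1, 2, -2, 1, 4], r+c [6, 5, 4, 10, 9, 8] are all distinct, so no two queens attack.

(1,5) (2,3) (3,1) (4,6) (5,4) (6,2)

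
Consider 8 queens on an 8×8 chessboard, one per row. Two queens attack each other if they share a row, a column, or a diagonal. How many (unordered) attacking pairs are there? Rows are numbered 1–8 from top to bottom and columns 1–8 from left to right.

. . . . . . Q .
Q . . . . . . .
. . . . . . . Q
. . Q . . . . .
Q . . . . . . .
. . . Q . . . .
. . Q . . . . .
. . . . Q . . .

5

Same column: (2,1)–(5,1) (column 1); (4,3)–(7,3) (column 3).
Same diagonal: (2,1)–(4,3) (|2−4| = |1−3| = 2); (5,1)–(7,3) (|5−7| = |1−3| = 2); (6,4)–(7,3) (|6−7| = |4−3| = 1).
Total attacking pairs: 5.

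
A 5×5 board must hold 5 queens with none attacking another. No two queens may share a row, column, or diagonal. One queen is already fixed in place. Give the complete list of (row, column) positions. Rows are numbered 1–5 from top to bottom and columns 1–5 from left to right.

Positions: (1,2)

(1,2) (2,4) (3,1) (4,3) (5,5)

Row 2: attacked by (1,2)→{1,2,3}. Safe: 4, 5. Place at column 4.
Row 3: attacked by (1,2)→{2,4}; (2,4)→{3,4,5}. Safe: 1. Place at column 1.
Row 4: attacked by (1,2)→{2,5}; (2,4)→{2,4}; (3,1)→{1,2}. Safe: 3. Place at column 3.
Row 5: attacked by (1,2)→{2}; (2,4)→{1,4}; (3,1)→{1,3}; (4,3)→{2,3,4}. Safe: 5. Place at column 5.
Columns [2, 4, 1, 3, 5], r−c [-1, -2, 2, 1, 0], r+c [3, 6, 4, 7, 10] are all distinct, so no two queens attack.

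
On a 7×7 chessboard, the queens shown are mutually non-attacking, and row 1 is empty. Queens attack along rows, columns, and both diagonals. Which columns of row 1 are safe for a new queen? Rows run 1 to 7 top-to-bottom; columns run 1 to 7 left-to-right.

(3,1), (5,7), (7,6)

columns 2, 4, 5

(3,1) attacks row 1 at column 1 and diagonals 3.
(5,7) attacks row 1 at column 7 and diagonals 3.
(7,6) attacks row 1 at column 6.
Attacked columns: {1, 3, 6, 7}. Safe: {2, 4, 5}.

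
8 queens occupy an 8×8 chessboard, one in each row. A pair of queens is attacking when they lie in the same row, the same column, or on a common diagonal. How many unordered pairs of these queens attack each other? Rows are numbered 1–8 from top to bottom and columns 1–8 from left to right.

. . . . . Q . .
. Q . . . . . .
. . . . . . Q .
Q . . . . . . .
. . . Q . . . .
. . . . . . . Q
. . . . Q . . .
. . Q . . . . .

0

All columns are distinct and no two queens satisfy |Δrow| = |Δcol|, so no pair attacks.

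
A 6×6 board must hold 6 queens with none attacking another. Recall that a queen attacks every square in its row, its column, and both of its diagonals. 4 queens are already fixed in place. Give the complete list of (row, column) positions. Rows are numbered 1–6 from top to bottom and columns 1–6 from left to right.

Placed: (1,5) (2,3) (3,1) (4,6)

(1,5) (2,3) (3,1) (4,6) (5,4) (6,2)

Row 5: attacked by (1,5)→{1,5}; (2,3)→{3,6}; (3,1)→{1,3}; (4,6)→{5,6}. Safe: 2, 4. Place at column 4.
Row 6: attacked by (1,5)→{5}; (2,3)→{3}; (3,1)→{1,4}; (4,6)→{4,6}; (5,4)→{3,4,5}. Safe: 2. Place at column 2.
Columns [5, 3, 1, 6, 4, 2], r−c [-4, -1, 2, -2, 1, 4], r+c [6, 5, 4, 10, 9, 8] are all distinct, so no two queens attack.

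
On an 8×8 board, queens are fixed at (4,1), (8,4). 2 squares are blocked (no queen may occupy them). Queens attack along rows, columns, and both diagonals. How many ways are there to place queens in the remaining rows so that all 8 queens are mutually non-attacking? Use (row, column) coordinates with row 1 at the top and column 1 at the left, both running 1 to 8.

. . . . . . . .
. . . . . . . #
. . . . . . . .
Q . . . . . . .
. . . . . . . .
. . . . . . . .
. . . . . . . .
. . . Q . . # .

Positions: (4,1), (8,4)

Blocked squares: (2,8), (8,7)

4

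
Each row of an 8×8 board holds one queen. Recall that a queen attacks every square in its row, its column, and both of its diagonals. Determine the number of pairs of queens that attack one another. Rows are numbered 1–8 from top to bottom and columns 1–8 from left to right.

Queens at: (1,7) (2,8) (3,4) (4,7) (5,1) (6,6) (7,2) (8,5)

Same column: (1,7)–(4,7) (column 7).
Same diagonal: (1,7)–(2,8) (|1−2| = |7−8| = 1).
Total attacking pairs: 2.

2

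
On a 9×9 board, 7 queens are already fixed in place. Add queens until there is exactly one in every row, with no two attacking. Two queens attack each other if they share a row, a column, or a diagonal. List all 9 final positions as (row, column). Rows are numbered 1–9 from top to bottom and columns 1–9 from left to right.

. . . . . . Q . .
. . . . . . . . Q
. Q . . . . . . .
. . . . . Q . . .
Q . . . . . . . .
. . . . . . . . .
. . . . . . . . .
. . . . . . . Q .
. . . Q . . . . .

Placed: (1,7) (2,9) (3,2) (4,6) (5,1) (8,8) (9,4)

(1,7) (2,9) (3,2) (4,6) (5,1) (6,3) (7,5) (8,8) (9,4)

Row 6: attacked by (1,7)→{2,7}; (2,9)→{5,9}; (3,2)→{2,5}; (4,6)→{4,6,8}; (5,1)→{1,2}; (8,8)→{6,8}; (9,4)→{1,4,7}. Safe: 3. Place at column 3.
Row 7: attacked by (1,7)→{1,7}; (2,9)→{4,9}; (3,2)→{2,6}; (4,6)→{3,6,9}; (5,1)→{1,3}; (6,3)→{2,3,4}; (8,8)→{7,8,9}; (9,4)→{2,4,6}. Safe: 5. Place at column 5.
Columns [7, 9, 2, 6, 1, 3, 5, 8, 4], r−c [-6, -7, 1, -2, 4, 3, 2, 0, 5], r+c [8, 11, 5, 10, 6, 9, 12, 16, 13] are all distinct, so no two queens attack.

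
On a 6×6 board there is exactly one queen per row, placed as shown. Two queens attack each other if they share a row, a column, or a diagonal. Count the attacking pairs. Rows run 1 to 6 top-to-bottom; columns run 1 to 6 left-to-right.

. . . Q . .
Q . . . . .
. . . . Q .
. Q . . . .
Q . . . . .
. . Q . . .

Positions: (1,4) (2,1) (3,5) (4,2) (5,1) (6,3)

2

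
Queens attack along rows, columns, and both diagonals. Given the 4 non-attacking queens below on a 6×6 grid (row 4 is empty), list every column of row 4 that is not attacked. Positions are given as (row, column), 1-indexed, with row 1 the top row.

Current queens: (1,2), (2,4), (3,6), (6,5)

columns 1

(1,2) attacks row 4 at column 2 and diagonals 5.
(2,4) attacks row 4 at column 4 and diagonals 2, 6.
(3,6) attacks row 4 at column 6 and diagonals 5.
(6,5) attacks row 4 at column 5 and diagonals 3.
Attacked columns: {2, 3, 4, 5, 6}. Safe: {1}.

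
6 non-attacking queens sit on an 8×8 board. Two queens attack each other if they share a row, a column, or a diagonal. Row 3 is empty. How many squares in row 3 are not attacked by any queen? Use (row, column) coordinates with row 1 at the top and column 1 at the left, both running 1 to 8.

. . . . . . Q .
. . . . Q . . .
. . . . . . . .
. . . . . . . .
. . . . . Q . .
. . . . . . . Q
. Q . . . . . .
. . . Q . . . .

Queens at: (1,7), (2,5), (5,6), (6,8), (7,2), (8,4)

(1,7) attacks row 3 at column 7 and diagonals 5.
(2,5) attacks row 3 at column 5 and diagonals 4, 6.
(5,6) attacks row 3 at column 6 and diagonals 4, 8.
(6,8) attacks row 3 at column 8 and diagonals 5.
(7,2) attacks row 3 at column 2 and diagonals 6.
(8,4) attacks row 3 at column 4.
Attacked columns: {2, 4, 5, 6, 7, 8}. Safe: {1, 3}.

2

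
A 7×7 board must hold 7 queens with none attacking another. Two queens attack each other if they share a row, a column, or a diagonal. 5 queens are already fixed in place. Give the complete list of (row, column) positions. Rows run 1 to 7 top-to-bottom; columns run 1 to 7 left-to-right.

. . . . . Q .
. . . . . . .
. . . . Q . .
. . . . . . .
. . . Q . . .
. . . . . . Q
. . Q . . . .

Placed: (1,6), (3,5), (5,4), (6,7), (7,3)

Row 2: attacked by (1,6)→{5,6,7}; (3,5)→{4,5,6}; (5,4)→{1,4,7}; (6,7)→{3,7}; (7,3)→{3}. Safe: 2. Place at column 2.
Row 4: attacked by (1,6)→{3,6}; (2,2)→{2,4}; (3,5)→{4,5,6}; (5,4)→{3,4,5}; (6,7)→{5,7}; (7,3)→{3,6}. Safe: 1. Place at column 1.
Columns [6, 2, 5, 1, 4, 7, 3], r−c [-5, 0, -2, 3, 1, -1, 4], r+c [7, 4, 8, 5, 9, 13, 10] are all distinct, so no two queens attack.

(1,6) (2,2) (3,5) (4,1) (5,4) (6,7) (7,3)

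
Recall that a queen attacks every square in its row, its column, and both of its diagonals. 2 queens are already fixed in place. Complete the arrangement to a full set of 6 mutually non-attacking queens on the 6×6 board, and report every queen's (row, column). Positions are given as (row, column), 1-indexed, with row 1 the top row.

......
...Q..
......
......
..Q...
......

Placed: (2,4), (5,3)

Row 1: attacked by (2,4)→{3,4,5}; (5,3)→{3}. Safe: 1, 2, 6. Place at column 2.
Row 3: attacked by (1,2)→{2,4}; (2,4)→{3,4,5}; (5,3)→{1,3,5}. Safe: 6. Place at column 6.
Row 4: attacked by (1,2)→{2,5}; (2,4)→{2,4,6}; (3,6)→{5,6}; (5,3)→{2,3,4}. Safe: 1. Place at column 1.
Row 6: attacked by (1,2)→{2}; (2,4)→{4}; (3,6)→{3,6}; (4,1)→{1,3}; (5,3)→{2,3,4}. Safe: 5. Place at column 5.
Columns [2, 4, 6, 1, 3, 5], r−c [-1, -2, -3, 3, 2, 1], r+c [3, 6, 9, 5, 8, 11] are all distinct, so no two queens attack.

(1,2) (2,4) (3,6) (4,1) (5,3) (6,5)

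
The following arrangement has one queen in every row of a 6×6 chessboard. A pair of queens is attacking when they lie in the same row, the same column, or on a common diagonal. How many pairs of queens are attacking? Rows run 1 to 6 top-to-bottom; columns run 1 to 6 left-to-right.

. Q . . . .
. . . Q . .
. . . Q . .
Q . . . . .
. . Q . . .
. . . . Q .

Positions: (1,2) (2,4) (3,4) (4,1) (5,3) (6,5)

Same column: (2,4)–(3,4) (column 4).
Same diagonal: (1,2)–(3,4) (|1−3| = |2−4| = 2).
Total attacking pairs: 2.

2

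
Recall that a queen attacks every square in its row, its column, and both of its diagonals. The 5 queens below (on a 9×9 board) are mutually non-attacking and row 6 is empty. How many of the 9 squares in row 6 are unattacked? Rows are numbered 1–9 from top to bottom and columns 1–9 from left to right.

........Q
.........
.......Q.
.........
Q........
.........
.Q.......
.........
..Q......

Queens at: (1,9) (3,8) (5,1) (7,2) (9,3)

(1,9) attacks row 6 at column 9 and diagonals 4.
(3,8) attacks row 6 at column 8 and diagonals 5.
(5,1) attacks row 6 at column 1 and diagonals 2.
(7,2) attacks row 6 at column 2 and diagonals 1, 3.
(9,3) attacks row 6 at column 3 and diagonals 6.
Attacked columns: {1, 2, 3, 4, 5, 6, 8, 9}. Safe: {7}.

1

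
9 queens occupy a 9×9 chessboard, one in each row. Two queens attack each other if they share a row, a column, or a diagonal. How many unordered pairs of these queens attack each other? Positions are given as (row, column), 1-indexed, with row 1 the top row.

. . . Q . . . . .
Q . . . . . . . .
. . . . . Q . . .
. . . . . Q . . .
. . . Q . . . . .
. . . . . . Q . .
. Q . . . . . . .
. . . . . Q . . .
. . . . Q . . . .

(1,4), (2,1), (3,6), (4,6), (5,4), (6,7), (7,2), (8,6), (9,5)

10

Same column: (1,4)–(5,4) (column 4); (3,6)–(4,6) (column 6); (3,6)–(8,6) (column 6); (4,6)–(8,6) (column 6).
Same diagonal: (1,4)–(3,6) (|1−3| = |4−6| = 2); (2,1)–(5,4) (|2−5| = |1−4| = 3); (3,6)–(5,4) (|3−5| = |6−4| = 2); (3,6)–(7,2) (|3−7| = |6−2| = 4); (5,4)–(7,2) (|5−7| = |4−2| = 2); (8,6)–(9,5) (|8−9| = |6−5| = 1).
Total attacking pairs: 10.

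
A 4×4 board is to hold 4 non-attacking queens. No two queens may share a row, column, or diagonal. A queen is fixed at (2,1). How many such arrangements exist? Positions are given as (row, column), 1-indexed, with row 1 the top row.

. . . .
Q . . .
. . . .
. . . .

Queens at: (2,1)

1

Branch on row 1: col 3 → 1; col 4 → 0.
Sum: 1 + 0 = 1.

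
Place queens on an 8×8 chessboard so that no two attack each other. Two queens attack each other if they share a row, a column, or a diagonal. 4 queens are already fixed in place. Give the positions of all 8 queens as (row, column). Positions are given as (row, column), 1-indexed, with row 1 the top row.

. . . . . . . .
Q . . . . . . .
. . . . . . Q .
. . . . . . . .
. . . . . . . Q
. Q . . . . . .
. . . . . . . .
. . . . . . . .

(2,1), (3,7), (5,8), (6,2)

Row 1: attacked by (2,1)→{1,2}; (3,7)→{5,7}; (5,8)→{4,8}; (6,2)→{2,7}. Safe: 3, 6. Place at column 3.
Row 4: attacked by (1,3)→{3,6}; (2,1)→{1,3}; (3,7)→{6,7,8}; (5,8)→{7,8}; (6,2)→{2,4}. Safe: 5. Place at column 5.
Row 7: attacked by (1,3)→{3}; (2,1)→{1,6}; (3,7)→{3,7}; (4,5)→{2,5,8}; (5,8)→{6,8}; (6,2)→{1,2,3}. Safe: 4. Place at column 4.
Row 8: attacked by (1,3)→{3}; (2,1)→{1,7}; (3,7)→{2,7}; (4,5)→{1,5}; (5,8)→{5,8}; (6,2)→{2,4}; (7,4)→{3,4,5}. Safe: 6. Place at column 6.
Columns [3, 1, 7, 5, 8, 2, 4, 6], r−c [-2, 1, -4, -1, -3, 4, 3, 2], r+c [4, 3, 10, 9, 13, 8, 11, 14] are all distinct, so no two queens attack.

(1,3) (2,1) (3,7) (4,5) (5,8) (6,2) (7,4) (8,6)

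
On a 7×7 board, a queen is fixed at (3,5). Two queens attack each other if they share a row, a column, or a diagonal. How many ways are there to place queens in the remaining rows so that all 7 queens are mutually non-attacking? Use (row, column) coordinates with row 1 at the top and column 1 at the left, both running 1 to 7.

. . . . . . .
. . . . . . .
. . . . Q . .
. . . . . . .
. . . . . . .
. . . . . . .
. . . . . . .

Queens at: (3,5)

6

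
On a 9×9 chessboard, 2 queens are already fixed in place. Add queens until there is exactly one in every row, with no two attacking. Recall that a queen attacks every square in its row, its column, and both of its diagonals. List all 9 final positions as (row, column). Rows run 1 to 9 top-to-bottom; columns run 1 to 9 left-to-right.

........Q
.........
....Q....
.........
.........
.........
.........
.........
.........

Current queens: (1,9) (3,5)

(1,9) (2,2) (3,5) (4,7) (5,4) (6,1) (7,8) (8,6) (9,3)

Row 2: attacked by (1,9)→{8,9}; (3,5)→{4,5,6}. Safe: 1, 2, 3, 7. Place at column 2.
Row 4: attacked by (1,9)→{6,9}; (2,2)→{2,4}; (3,5)→{4,5,6}. Safe: 1, 3, 7, 8. Place at column 7.
Row 5: attacked by (1,9)→{5,9}; (2,2)→{2,5}; (3,5)→{3,5,7}; (4,7)→{6,7,8}. Safe: 1, 4. Place at column 4.
Row 6: attacked by (1,9)→{4,9}; (2,2)→{2,6}; (3,5)→{2,5,8}; (4,7)→{5,7,9}; (5,4)→{3,4,5}. Safe: 1. Place at column 1.
Row 7: attacked by (1,9)→{3,9}; (2,2)→{2,7}; (3,5)→{1,5,9}; (4,7)→{4,7}; (5,4)→{2,4,6}; (6,1)→{1,2}. Safe: 8. Place at column 8.
Row 8: attacked by (1,9)→{2,9}; (2,2)→{2,8}; (3,5)→{5}; (4,7)→{3,7}; (5,4)→{1,4,7}; (6,1)→{1,3}; (7,8)→{7,8,9}. Safe: 6. Place at column 6.
Row 9: attacked by (1,9)→{1,9}; (2,2)→{2,9}; (3,5)→{5}; (4,7)→{2,7}; (5,4)→{4,8}; (6,1)→{1,4}; (7,8)→{6,8}; (8,6)→{5,6,7}. Safe: 3. Place at column 3.
Columns [9, 2, 5, 7, 4, 1, 8, 6, 3], r−c [-8, 0, -2, -3, 1, 5, -1, 2, 6], r+c [10, 4, 8, 11, 9, 7, 15, 14, 12] are all distinct, so no two queens attack.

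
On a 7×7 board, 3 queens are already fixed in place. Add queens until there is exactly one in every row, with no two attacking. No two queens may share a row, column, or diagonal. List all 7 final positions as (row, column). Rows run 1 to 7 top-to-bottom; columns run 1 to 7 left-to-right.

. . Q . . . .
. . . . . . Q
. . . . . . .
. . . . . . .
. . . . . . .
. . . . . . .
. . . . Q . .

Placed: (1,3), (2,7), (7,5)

(1,3) (2,7) (3,2) (4,4) (5,6) (6,1) (7,5)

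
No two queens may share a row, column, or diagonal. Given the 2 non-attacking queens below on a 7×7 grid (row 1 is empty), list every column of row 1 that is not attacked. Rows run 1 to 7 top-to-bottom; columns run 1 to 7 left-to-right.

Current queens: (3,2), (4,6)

columns 1, 5, 7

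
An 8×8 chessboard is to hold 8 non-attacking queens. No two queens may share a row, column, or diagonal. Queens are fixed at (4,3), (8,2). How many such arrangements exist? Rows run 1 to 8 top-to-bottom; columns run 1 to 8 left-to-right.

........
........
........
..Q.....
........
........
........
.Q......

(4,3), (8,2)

Branch on row 1: col 1 → 0; col 4 → 2; col 5 → 1; col 7 → 0; col 8 → 0.
Sum: 0 + 2 + 1 + 0 + 0 = 3.

3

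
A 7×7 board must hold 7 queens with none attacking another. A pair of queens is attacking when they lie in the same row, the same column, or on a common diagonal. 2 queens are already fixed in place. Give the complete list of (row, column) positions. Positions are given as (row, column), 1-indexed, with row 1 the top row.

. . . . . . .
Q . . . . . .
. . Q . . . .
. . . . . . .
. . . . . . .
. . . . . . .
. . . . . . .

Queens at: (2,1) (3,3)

Row 1: attacked by (2,1)→{1,2}; (3,3)→{1,3,5}. Safe: 4, 6, 7. Place at column 6.
Row 4: attacked by (1,6)→{3,6}; (2,1)→{1,3}; (3,3)→{2,3,4}. Safe: 5, 7. Place at column 5.
Row 5: attacked by (1,6)→{2,6}; (2,1)→{1,4}; (3,3)→{1,3,5}; (4,5)→{4,5,6}. Safe: 7. Place at column 7.
Row 6: attacked by (1,6)→{1,6}; (2,1)→{1,5}; (3,3)→{3,6}; (4,5)→{3,5,7}; (5,7)→{6,7}. Safe: 2, 4. Place at column 2.
Row 7: attacked by (1,6)→{6}; (2,1)→{1,6}; (3,3)→{3,7}; (4,5)→{2,5}; (5,7)→{5,7}; (6,2)→{1,2,3}. Safe: 4. Place at column 4.
Columns [6, 1, 3, 5, 7, 2, 4], r−c [-5, 1, 0, -1, -2, 4, 3], r+c [7, 3, 6, 9, 12, 8, 11] are all distinct, so no two queens attack.

(1,6) (2,1) (3,3) (4,5) (5,7) (6,2) (7,4)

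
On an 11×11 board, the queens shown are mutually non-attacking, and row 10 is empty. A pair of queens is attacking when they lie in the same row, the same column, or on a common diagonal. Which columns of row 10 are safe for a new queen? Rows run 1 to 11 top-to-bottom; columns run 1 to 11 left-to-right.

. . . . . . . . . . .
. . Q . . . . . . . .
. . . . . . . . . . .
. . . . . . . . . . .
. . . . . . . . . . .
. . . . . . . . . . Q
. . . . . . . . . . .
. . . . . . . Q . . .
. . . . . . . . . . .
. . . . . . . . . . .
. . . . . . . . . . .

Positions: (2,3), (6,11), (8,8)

columns 1, 2, 4, 5, 9

(2,3) attacks row 10 at column 3 and diagonals 11.
(6,11) attacks row 10 at column 11 and diagonals 7.
(8,8) attacks row 10 at column 8 and diagonals 6, 10.
Attacked columns: {3, 6, 7, 8, 10, 11}. Safe: {1, 2, 4, 5, 9}.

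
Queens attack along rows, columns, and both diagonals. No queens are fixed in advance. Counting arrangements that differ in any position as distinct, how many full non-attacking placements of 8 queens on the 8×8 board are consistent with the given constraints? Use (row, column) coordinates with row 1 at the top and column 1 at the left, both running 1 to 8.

Branch on row 1: col 1 → 4; col 2 → 8; col 3 → 16; col 4 → 18; col 5 → 18; col 6 → 16; col 7 → 8; col 8 → 4.
Sum: 4 + 8 + 16 + 18 + 18 + 16 + 8 + 4 = 92.
(This is the classic 8-queens count.)

92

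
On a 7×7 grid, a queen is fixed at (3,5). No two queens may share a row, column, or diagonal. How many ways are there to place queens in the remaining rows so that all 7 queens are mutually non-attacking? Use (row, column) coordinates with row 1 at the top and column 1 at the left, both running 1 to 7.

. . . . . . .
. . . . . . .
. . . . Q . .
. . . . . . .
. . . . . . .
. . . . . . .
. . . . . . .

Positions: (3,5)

Branch on row 1: col 1 → 1; col 2 → 1; col 4 → 2; col 6 → 2.
Sum: 1 + 1 + 2 + 2 = 6.

6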